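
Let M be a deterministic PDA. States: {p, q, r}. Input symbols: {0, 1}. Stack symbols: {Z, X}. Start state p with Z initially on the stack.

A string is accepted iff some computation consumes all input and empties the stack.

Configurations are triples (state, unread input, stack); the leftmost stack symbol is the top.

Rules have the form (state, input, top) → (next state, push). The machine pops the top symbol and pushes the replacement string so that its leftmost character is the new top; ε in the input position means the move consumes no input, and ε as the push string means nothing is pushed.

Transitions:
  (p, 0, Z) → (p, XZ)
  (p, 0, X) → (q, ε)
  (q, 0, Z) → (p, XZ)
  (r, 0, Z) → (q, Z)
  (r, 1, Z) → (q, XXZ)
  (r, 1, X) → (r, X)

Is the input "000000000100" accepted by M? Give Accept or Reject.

Reject

(p, 000000000100, Z) ⊢ (p, 00000000100, XZ) ⊢ (q, 0000000100, Z) ⊢ (p, 000000100, XZ) ⊢ (q, 00000100, Z) ⊢ (p, 0000100, XZ) ⊢ (q, 000100, Z) ⊢ (p, 00100, XZ) ⊢ (q, 0100, Z) ⊢ (p, 100, XZ)
No transition applies at (p, 100, XZ); input not fully consumed.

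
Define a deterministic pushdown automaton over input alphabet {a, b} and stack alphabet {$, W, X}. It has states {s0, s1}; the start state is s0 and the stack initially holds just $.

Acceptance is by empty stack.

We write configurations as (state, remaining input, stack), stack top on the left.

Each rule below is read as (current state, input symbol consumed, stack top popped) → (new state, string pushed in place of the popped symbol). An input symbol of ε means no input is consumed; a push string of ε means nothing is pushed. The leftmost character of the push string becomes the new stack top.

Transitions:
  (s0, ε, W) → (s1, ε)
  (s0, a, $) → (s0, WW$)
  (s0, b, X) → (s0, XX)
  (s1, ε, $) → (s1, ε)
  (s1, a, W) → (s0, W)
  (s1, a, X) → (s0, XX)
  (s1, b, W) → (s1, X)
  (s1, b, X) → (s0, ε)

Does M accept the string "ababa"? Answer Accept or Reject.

Reject

(s0, ababa, $) ⊢ (s0, baba, WW$) ⊢ (s1, baba, W$) ⊢ (s1, aba, X$) ⊢ (s0, ba, XX$) ⊢ (s0, a, XXX$)
No transition applies at (s0, a, XXX$); input not fully consumed.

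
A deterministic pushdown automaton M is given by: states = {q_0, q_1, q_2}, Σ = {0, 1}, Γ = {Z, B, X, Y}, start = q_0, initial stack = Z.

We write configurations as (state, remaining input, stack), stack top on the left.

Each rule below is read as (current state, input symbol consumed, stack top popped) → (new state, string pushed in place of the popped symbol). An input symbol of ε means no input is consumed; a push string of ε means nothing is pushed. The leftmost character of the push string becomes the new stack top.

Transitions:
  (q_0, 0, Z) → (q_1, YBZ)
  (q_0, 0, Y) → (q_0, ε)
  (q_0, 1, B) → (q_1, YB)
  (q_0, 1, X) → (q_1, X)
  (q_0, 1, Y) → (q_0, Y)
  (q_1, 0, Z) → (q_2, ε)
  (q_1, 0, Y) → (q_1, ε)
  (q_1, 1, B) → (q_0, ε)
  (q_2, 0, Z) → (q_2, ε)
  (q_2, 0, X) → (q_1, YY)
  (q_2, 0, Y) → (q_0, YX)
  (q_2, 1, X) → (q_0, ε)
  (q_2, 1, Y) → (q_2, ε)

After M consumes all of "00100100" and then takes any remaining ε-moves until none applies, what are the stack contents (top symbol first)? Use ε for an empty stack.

(q_0, 00100100, Z) ⊢ (q_1, 0100100, YBZ) ⊢ (q_1, 100100, BZ) ⊢ (q_0, 00100, Z) ⊢ (q_1, 0100, YBZ) ⊢ (q_1, 100, BZ) ⊢ (q_0, 00, Z) ⊢ (q_1, 0, YBZ) ⊢ (q_1, ε, BZ)
All input consumed in state q_1 with stack BZ.

BZ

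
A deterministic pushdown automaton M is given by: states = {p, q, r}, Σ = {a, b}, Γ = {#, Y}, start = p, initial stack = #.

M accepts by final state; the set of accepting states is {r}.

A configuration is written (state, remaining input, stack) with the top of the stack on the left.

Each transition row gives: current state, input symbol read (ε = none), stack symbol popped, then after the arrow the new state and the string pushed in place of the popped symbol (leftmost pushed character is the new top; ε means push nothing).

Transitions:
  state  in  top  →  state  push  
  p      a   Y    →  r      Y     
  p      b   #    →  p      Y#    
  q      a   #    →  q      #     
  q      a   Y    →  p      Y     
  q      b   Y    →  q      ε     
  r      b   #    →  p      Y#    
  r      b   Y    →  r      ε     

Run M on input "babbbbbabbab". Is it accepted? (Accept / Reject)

(p, babbbbbabbab, #)
  read b, top #: go to p, push Y# → (p, abbbbbabbab, Y#)
  read a, top Y: go to r, push Y → (r, bbbbbabbab, Y#)
  read b, top Y: go to r, push ε → (r, bbbbabbab, #)
  read b, top #: go to p, push Y# → (p, bbbabbab, Y#)
No transition applies at (p, bbbabbab, Y#); input not fully consumed.

Reject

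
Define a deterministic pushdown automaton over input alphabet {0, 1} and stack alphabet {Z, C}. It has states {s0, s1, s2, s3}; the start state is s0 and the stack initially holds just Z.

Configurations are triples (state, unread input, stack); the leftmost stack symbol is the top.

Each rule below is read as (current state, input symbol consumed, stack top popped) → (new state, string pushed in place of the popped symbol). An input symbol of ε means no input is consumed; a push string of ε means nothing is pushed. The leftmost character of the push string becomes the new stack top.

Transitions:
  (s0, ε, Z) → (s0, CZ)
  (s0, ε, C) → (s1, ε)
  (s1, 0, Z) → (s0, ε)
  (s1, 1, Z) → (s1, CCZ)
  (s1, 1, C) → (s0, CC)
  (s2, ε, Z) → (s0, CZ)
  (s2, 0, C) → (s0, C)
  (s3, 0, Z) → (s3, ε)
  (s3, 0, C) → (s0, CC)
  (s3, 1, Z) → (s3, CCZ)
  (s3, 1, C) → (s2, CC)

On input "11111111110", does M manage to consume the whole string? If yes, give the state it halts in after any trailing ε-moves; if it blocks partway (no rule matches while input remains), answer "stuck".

stuck

(s0, 11111111110, Z) ⊢ (s0, 11111111110, CZ) ⊢ (s1, 11111111110, Z) ⊢ (s1, 1111111110, CCZ) ⊢ (s0, 111111110, CCCZ) ⊢ (s1, 111111110, CCZ) ⊢ (s0, 11111110, CCCZ) ⊢ (s1, 11111110, CCZ) ⊢ (s0, 1111110, CCCZ) ⊢ (s1, 1111110, CCZ) ⊢ (s0, 111110, CCCZ) ⊢ (s1, 111110, CCZ) ⊢ (s0, 11110, CCCZ) ⊢ (s1, 11110, CCZ) ⊢ (s0, 1110, CCCZ) ⊢ (s1, 1110, CCZ) ⊢ (s0, 110, CCCZ) ⊢ (s1, 110, CCZ) ⊢ (s0, 10, CCCZ) ⊢ (s1, 10, CCZ) ⊢ (s0, 0, CCCZ) ⊢ (s1, 0, CCZ)
No transition for (s1, 0, top C); M blocks with input 0 remaining.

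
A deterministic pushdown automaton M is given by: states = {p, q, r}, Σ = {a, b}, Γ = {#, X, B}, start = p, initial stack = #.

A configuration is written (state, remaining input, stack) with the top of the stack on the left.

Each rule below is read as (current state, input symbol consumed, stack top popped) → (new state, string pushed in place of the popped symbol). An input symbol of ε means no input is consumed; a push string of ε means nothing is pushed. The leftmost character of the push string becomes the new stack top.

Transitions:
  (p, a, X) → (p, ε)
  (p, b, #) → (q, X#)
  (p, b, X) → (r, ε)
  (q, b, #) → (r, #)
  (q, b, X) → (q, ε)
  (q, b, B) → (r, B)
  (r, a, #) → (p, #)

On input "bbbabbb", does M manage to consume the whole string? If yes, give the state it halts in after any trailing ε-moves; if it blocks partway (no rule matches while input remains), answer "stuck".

(p, bbbabbb, #)
  read b, top #: go to q, push X# → (q, bbabbb, X#)
  read b, top X: go to q, push ε → (q, babbb, #)
  read b, top #: go to r, push # → (r, abbb, #)
  read a, top #: go to p, push # → (p, bbb, #)
  read b, top #: go to q, push X# → (q, bb, X#)
  read b, top X: go to q, push ε → (q, b, #)
  read b, top #: go to r, push # → (r, ε, #)
All input consumed; M is in state r.

r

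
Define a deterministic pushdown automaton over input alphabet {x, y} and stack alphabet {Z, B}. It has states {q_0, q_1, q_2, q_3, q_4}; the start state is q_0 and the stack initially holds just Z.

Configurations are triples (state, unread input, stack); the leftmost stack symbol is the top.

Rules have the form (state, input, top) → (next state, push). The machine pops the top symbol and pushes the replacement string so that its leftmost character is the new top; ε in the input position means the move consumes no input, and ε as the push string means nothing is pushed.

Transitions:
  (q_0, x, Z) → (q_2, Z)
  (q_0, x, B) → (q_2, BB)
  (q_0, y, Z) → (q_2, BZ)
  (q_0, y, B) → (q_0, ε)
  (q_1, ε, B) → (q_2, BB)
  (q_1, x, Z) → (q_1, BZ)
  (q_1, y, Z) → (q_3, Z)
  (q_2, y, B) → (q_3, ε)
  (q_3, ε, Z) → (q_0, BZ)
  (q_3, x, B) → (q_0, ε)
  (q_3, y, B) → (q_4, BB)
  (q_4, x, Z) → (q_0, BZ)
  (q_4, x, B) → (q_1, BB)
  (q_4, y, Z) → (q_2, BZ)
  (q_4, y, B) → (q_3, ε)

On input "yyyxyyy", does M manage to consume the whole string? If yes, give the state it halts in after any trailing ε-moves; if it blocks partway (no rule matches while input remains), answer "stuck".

stuck

(q_0, yyyxyyy, Z)
  read y, top Z: go to q_2, push BZ → (q_2, yyxyyy, BZ)
  read y, top B: go to q_3, push ε → (q_3, yxyyy, Z)
  ε-move, top Z: go to q_0, push BZ → (q_0, yxyyy, BZ)
  read y, top B: go to q_0, push ε → (q_0, xyyy, Z)
  read x, top Z: go to q_2, push Z → (q_2, yyy, Z)
No transition for (q_2, y, top Z); M blocks with input yyy remaining.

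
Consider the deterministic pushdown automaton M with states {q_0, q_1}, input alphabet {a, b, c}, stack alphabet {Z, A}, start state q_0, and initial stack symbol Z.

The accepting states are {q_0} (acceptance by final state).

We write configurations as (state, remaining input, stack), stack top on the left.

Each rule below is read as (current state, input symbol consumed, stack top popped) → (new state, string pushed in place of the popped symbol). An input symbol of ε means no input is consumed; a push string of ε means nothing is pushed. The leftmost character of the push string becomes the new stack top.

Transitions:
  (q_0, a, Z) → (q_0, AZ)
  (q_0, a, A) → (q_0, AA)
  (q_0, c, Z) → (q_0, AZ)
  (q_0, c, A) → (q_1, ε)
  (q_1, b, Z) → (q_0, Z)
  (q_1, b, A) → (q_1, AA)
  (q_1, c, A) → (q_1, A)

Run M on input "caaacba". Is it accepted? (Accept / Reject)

Reject

(q_0, caaacba, Z) ⊢ (q_0, aaacba, AZ) ⊢ (q_0, aacba, AAZ) ⊢ (q_0, acba, AAAZ) ⊢ (q_0, cba, AAAAZ) ⊢ (q_1, ba, AAAZ) ⊢ (q_1, a, AAAAZ)
No transition applies at (q_1, a, AAAAZ); input not fully consumed.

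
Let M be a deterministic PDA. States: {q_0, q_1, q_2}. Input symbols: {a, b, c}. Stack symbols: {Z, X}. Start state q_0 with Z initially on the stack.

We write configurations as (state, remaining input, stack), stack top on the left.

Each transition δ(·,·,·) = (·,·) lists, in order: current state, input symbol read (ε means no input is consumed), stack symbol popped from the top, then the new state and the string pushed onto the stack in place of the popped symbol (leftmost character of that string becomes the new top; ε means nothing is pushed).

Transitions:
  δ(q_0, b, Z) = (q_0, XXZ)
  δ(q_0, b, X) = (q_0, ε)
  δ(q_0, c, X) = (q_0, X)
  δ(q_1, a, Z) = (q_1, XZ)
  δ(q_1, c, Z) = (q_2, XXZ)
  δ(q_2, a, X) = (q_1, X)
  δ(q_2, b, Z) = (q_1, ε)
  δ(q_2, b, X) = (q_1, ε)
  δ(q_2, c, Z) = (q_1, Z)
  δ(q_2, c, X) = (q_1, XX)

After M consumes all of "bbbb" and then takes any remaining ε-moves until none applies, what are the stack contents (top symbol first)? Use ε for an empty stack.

XXZ

(q_0, bbbb, Z)
  read b, top Z: go to q_0, push XXZ → (q_0, bbb, XXZ)
  read b, top X: go to q_0, push ε → (q_0, bb, XZ)
  read b, top X: go to q_0, push ε → (q_0, b, Z)
  read b, top Z: go to q_0, push XXZ → (q_0, ε, XXZ)
All input consumed in state q_0 with stack XXZ.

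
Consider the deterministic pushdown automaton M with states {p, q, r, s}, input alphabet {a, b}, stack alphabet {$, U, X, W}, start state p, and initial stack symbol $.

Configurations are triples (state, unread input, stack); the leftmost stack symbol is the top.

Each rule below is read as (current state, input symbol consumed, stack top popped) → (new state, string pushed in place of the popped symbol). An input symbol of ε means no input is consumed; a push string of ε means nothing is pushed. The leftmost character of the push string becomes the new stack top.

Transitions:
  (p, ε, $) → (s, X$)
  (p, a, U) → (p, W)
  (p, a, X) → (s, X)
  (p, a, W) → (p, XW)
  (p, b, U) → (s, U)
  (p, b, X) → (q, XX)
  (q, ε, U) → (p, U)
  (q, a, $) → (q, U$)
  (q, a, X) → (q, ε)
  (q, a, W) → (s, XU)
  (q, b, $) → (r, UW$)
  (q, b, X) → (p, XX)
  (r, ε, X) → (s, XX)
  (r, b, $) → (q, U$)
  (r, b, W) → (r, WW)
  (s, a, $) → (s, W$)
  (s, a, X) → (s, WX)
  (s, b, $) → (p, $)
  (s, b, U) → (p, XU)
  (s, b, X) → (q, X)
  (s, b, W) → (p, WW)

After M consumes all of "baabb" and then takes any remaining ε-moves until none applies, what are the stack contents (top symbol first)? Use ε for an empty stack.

XU$

(p, baabb, $)
  ε-move, top $: go to s, push X$ → (s, baabb, X$)
  read b, top X: go to q, push X → (q, aabb, X$)
  read a, top X: go to q, push ε → (q, abb, $)
  read a, top $: go to q, push U$ → (q, bb, U$)
  ε-move, top U: go to p, push U → (p, bb, U$)
  read b, top U: go to s, push U → (s, b, U$)
  read b, top U: go to p, push XU → (p, ε, XU$)
All input consumed in state p with stack XU$.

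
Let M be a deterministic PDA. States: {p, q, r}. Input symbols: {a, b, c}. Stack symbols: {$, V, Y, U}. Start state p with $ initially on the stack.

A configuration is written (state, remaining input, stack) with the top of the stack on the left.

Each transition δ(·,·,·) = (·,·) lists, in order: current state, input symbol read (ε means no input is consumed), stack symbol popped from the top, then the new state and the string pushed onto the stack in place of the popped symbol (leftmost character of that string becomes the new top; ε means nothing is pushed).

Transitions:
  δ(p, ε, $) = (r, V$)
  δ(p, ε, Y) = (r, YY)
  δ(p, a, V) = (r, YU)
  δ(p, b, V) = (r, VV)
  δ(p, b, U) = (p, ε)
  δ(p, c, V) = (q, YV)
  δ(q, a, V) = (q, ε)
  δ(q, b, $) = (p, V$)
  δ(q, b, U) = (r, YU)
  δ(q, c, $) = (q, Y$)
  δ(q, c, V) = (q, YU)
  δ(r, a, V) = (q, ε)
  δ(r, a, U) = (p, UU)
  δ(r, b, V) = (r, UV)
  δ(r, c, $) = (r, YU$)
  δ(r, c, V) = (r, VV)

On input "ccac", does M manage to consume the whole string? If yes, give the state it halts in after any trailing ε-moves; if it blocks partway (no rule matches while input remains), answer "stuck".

(p, ccac, $)
  ε-move, top $: go to r, push V$ → (r, ccac, V$)
  read c, top V: go to r, push VV → (r, cac, VV$)
  read c, top V: go to r, push VV → (r, ac, VVV$)
  read a, top V: go to q, push ε → (q, c, VV$)
  read c, top V: go to q, push YU → (q, ε, YUV$)
All input consumed; M is in state q.

q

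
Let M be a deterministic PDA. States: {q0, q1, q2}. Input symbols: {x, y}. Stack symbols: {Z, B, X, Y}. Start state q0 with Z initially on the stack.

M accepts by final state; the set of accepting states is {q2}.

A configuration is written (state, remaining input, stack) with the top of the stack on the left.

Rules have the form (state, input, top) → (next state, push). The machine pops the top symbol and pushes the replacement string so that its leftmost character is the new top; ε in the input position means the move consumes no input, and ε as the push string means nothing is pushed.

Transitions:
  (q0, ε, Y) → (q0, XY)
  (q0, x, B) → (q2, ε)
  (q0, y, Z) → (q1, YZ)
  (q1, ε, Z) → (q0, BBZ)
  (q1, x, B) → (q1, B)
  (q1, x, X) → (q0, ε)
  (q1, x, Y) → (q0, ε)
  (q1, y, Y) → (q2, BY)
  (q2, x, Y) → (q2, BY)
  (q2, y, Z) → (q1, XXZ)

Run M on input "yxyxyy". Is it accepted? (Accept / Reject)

(q0, yxyxyy, Z)
  read y, top Z: go to q1, push YZ → (q1, xyxyy, YZ)
  read x, top Y: go to q0, push ε → (q0, yxyy, Z)
  read y, top Z: go to q1, push YZ → (q1, xyy, YZ)
  read x, top Y: go to q0, push ε → (q0, yy, Z)
  read y, top Z: go to q1, push YZ → (q1, y, YZ)
  read y, top Y: go to q2, push BY → (q2, ε, BYZ)
All input consumed; state q2 ∈ F.

Accept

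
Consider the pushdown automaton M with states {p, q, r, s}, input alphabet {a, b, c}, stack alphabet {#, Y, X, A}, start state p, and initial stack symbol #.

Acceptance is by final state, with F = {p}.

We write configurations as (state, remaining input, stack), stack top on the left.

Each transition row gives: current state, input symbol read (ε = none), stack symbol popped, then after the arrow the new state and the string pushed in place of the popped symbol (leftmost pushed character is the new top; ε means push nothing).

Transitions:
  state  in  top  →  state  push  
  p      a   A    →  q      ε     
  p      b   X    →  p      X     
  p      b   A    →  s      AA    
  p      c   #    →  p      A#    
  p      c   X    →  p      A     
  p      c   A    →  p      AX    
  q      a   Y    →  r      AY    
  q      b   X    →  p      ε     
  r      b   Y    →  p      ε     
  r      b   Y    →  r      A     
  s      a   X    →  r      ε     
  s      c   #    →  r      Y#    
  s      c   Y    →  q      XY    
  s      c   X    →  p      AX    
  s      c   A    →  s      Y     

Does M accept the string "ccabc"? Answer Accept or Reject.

One accepting computation: (p, ccabc, #) ⊢ (p, cabc, A#) ⊢ (p, abc, AX#) ⊢ (q, bc, X#) ⊢ (p, c, #) ⊢ (p, ε, A#)
All input consumed and state p ∈ F.

Accept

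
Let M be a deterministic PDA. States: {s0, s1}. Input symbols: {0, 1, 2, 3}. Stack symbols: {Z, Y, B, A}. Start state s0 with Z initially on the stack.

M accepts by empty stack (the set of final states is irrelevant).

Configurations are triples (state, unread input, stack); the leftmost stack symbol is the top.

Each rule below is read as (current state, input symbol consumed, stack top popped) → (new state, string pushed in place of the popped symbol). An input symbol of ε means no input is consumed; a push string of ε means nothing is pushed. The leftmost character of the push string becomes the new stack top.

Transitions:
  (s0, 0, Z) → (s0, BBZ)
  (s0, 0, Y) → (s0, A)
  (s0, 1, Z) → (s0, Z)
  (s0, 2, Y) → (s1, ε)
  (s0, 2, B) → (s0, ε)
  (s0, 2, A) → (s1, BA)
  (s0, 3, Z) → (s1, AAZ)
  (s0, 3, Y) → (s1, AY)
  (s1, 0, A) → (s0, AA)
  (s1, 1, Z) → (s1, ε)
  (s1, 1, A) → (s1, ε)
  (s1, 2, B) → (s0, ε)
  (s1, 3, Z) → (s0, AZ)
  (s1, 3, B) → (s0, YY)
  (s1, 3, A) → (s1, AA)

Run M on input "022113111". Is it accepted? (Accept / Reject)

(s0, 022113111, Z)
  read 0, top Z: go to s0, push BBZ → (s0, 22113111, BBZ)
  read 2, top B: go to s0, push ε → (s0, 2113111, BZ)
  read 2, top B: go to s0, push ε → (s0, 113111, Z)
  read 1, top Z: go to s0, push Z → (s0, 13111, Z)
  read 1, top Z: go to s0, push Z → (s0, 3111, Z)
  read 3, top Z: go to s1, push AAZ → (s1, 111, AAZ)
  read 1, top A: go to s1, push ε → (s1, 11, AZ)
  read 1, top A: go to s1, push ε → (s1, 1, Z)
  read 1, top Z: go to s1, push ε → (s1, ε, ε)
All input consumed and the stack is empty.

Accept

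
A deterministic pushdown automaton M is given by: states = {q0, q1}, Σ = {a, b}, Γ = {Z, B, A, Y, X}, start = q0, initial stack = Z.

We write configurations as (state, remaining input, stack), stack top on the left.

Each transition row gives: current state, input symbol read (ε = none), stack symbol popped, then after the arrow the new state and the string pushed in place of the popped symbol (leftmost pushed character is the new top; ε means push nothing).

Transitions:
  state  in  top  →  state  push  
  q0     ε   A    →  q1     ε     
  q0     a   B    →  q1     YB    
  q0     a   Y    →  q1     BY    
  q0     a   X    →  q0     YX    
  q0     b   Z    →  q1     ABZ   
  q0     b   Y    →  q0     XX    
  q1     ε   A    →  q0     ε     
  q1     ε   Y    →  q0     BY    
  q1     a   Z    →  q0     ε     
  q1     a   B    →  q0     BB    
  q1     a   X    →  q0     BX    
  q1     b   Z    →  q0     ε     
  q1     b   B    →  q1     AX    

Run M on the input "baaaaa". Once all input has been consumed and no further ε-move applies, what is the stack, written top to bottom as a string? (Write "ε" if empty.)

(q0, baaaaa, Z)
  read b, top Z: go to q1, push ABZ → (q1, aaaaa, ABZ)
  ε-move, top A: go to q0, push ε → (q0, aaaaa, BZ)
  read a, top B: go to q1, push YB → (q1, aaaa, YBZ)
  ε-move, top Y: go to q0, push BY → (q0, aaaa, BYBZ)
  read a, top B: go to q1, push YB → (q1, aaa, YBYBZ)
  ε-move, top Y: go to q0, push BY → (q0, aaa, BYBYBZ)
  read a, top B: go to q1, push YB → (q1, aa, YBYBYBZ)
  ε-move, top Y: go to q0, push BY → (q0, aa, BYBYBYBZ)
  read a, top B: go to q1, push YB → (q1, a, YBYBYBYBZ)
  ε-move, top Y: go to q0, push BY → (q0, a, BYBYBYBYBZ)
  read a, top B: go to q1, push YB → (q1, ε, YBYBYBYBYBZ)
  ε-move, top Y: go to q0, push BY → (q0, ε, BYBYBYBYBYBZ)
All input consumed in state q0 with stack BYBYBYBYBYBZ.

BYBYBYBYBYBZ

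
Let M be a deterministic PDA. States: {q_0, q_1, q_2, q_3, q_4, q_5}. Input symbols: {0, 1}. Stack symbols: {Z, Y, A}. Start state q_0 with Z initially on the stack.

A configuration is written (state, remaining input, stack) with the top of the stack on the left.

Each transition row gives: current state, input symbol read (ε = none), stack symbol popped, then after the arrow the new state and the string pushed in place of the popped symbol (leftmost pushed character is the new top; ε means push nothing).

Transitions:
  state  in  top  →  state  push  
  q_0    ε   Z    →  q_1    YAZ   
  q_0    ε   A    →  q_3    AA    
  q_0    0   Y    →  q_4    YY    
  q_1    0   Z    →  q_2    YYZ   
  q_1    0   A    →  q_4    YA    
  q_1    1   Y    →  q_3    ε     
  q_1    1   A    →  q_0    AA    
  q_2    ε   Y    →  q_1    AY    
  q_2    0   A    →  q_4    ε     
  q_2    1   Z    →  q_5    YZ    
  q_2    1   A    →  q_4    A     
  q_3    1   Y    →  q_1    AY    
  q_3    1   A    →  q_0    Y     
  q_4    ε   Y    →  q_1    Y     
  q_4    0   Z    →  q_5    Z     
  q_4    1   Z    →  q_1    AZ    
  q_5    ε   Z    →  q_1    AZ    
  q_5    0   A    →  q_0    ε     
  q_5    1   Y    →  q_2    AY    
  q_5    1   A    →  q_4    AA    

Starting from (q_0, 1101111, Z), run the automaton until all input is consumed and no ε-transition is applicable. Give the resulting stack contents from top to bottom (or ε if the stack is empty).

(q_0, 1101111, Z) ⊢ (q_1, 1101111, YAZ) ⊢ (q_3, 101111, AZ) ⊢ (q_0, 01111, YZ) ⊢ (q_4, 1111, YYZ) ⊢ (q_1, 1111, YYZ) ⊢ (q_3, 111, YZ) ⊢ (q_1, 11, AYZ) ⊢ (q_0, 1, AAYZ) ⊢ (q_3, 1, AAAYZ) ⊢ (q_0, ε, YAAYZ)
All input consumed in state q_0 with stack YAAYZ.

YAAYZ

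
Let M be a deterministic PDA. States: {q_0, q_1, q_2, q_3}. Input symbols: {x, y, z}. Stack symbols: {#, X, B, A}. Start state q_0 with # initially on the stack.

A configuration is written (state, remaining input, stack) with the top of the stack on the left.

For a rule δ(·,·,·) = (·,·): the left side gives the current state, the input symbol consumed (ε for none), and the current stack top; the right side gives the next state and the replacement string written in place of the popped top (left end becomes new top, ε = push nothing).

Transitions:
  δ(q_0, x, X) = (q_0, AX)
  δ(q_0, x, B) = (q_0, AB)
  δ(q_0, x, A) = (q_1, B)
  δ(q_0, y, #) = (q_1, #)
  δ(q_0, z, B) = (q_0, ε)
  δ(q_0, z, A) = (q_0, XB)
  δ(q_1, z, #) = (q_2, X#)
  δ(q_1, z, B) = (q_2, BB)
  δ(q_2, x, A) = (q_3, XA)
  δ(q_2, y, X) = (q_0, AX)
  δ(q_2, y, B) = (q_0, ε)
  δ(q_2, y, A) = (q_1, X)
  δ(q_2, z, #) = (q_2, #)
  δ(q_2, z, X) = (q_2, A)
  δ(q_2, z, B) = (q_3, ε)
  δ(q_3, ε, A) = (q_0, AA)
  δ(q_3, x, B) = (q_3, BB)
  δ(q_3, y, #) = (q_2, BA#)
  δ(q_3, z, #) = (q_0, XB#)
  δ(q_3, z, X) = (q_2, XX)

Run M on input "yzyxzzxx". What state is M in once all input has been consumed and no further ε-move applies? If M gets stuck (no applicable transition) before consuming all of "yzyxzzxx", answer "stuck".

q_3

(q_0, yzyxzzxx, #)
  read y, top #: go to q_1, push # → (q_1, zyxzzxx, #)
  read z, top #: go to q_2, push X# → (q_2, yxzzxx, X#)
  read y, top X: go to q_0, push AX → (q_0, xzzxx, AX#)
  read x, top A: go to q_1, push B → (q_1, zzxx, BX#)
  read z, top B: go to q_2, push BB → (q_2, zxx, BBX#)
  read z, top B: go to q_3, push ε → (q_3, xx, BX#)
  read x, top B: go to q_3, push BB → (q_3, x, BBX#)
  read x, top B: go to q_3, push BB → (q_3, ε, BBBX#)
All input consumed; M is in state q_3.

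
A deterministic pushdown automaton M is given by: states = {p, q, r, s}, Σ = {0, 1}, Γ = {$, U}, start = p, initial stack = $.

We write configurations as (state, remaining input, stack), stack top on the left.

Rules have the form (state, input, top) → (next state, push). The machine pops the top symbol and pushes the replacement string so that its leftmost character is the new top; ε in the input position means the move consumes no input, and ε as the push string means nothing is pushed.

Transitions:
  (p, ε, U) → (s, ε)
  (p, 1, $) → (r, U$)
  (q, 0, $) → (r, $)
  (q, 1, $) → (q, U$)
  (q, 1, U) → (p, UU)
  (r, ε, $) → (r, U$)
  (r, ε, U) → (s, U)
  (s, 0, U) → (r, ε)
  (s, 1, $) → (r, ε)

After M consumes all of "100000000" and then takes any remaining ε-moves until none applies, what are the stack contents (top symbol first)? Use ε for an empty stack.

(p, 100000000, $)
  read 1, top $: go to r, push U$ → (r, 00000000, U$)
  ε-move, top U: go to s, push U → (s, 00000000, U$)
  read 0, top U: go to r, push ε → (r, 0000000, $)
  ε-move, top $: go to r, push U$ → (r, 0000000, U$)
  ε-move, top U: go to s, push U → (s, 0000000, U$)
  read 0, top U: go to r, push ε → (r, 000000, $)
  ε-move, top $: go to r, push U$ → (r, 000000, U$)
  ε-move, top U: go to s, push U → (s, 000000, U$)
  read 0, top U: go to r, push ε → (r, 00000, $)
  ε-move, top $: go to r, push U$ → (r, 00000, U$)
  ε-move, top U: go to s, push U → (s, 00000, U$)
  read 0, top U: go to r, push ε → (r, 0000, $)
  ε-move, top $: go to r, push U$ → (r, 0000, U$)
  ε-move, top U: go to s, push U → (s, 0000, U$)
  read 0, top U: go to r, push ε → (r, 000, $)
  ε-move, top $: go to r, push U$ → (r, 000, U$)
  ε-move, top U: go to s, push U → (s, 000, U$)
  read 0, top U: go to r, push ε → (r, 00, $)
  ε-move, top $: go to r, push U$ → (r, 00, U$)
  ε-move, top U: go to s, push U → (s, 00, U$)
  read 0, top U: go to r, push ε → (r, 0, $)
  ε-move, top $: go to r, push U$ → (r, 0, U$)
  ε-move, top U: go to s, push U → (s, 0, U$)
  read 0, top U: go to r, push ε → (r, ε, $)
  ε-move, top $: go to r, push U$ → (r, ε, U$)
  ε-move, top U: go to s, push U → (s, ε, U$)
All input consumed in state s with stack U$.

U$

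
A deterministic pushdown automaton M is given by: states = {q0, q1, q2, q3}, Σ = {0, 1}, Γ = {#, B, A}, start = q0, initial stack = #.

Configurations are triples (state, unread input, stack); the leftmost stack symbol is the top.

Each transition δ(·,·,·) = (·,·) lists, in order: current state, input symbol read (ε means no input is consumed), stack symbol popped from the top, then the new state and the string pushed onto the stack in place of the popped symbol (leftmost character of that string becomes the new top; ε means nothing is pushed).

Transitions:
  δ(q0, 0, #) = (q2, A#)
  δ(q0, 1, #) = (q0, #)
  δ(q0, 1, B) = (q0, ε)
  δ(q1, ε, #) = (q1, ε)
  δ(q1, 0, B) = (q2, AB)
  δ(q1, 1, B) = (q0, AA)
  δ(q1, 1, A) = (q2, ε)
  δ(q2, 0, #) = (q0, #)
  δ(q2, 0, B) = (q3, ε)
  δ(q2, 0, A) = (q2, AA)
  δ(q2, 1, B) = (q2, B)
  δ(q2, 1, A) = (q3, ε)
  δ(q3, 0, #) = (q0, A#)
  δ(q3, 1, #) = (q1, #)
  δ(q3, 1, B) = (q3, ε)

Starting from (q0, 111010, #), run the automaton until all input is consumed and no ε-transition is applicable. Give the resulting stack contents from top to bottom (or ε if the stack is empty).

A#

(q0, 111010, #) ⊢ (q0, 11010, #) ⊢ (q0, 1010, #) ⊢ (q0, 010, #) ⊢ (q2, 10, A#) ⊢ (q3, 0, #) ⊢ (q0, ε, A#)
All input consumed in state q0 with stack A#.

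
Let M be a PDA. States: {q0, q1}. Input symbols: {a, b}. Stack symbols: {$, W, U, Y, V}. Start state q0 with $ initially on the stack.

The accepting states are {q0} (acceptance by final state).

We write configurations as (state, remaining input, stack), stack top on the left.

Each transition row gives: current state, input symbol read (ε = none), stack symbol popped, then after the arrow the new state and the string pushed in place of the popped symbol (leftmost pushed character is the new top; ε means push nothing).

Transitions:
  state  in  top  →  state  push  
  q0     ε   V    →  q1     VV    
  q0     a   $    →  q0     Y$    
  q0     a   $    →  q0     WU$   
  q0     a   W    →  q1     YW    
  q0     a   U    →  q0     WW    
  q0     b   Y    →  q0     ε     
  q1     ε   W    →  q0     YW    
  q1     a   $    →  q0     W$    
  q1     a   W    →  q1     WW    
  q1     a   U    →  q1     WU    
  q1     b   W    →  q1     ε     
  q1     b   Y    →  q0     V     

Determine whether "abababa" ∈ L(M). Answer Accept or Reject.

Accept

One accepting computation: (q0, abababa, $) ⊢ (q0, bababa, Y$) ⊢ (q0, ababa, $) ⊢ (q0, baba, Y$) ⊢ (q0, aba, $) ⊢ (q0, ba, Y$) ⊢ (q0, a, $) ⊢ (q0, ε, Y$)
All input consumed and state q0 ∈ F.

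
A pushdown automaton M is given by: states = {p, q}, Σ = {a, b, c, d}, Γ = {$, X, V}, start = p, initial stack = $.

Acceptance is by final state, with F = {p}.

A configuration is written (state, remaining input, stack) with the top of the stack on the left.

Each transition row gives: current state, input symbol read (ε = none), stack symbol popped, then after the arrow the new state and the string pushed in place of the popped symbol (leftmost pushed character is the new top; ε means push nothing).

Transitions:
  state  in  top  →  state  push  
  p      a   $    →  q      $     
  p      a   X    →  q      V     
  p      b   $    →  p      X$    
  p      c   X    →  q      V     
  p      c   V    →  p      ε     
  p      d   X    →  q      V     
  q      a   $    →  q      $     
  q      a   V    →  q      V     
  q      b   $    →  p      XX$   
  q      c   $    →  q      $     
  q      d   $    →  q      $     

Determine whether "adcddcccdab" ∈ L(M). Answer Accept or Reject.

Accept

One accepting computation: (p, adcddcccdab, $) ⊢ (q, dcddcccdab, $) ⊢ (q, cddcccdab, $) ⊢ (q, ddcccdab, $) ⊢ (q, dcccdab, $) ⊢ (q, cccdab, $) ⊢ (q, ccdab, $) ⊢ (q, cdab, $) ⊢ (q, dab, $) ⊢ (q, ab, $) ⊢ (q, b, $) ⊢ (p, ε, XX$)
All input consumed and state p ∈ F.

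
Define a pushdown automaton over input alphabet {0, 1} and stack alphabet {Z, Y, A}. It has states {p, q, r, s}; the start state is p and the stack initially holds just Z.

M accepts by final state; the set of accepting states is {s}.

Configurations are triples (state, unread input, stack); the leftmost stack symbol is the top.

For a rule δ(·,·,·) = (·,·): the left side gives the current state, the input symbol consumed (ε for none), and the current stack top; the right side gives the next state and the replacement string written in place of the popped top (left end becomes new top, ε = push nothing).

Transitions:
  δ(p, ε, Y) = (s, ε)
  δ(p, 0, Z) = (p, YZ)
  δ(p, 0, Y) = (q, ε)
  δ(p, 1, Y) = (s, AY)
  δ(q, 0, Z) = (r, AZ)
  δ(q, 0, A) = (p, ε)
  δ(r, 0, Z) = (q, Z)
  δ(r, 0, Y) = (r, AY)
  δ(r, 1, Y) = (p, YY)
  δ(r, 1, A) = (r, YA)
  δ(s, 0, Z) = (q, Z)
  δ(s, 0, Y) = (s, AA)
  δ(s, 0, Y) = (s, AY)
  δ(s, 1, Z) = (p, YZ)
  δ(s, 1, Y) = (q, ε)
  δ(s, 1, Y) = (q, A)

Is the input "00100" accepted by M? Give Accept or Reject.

No computation consumes all input and reaches a final state.

Reject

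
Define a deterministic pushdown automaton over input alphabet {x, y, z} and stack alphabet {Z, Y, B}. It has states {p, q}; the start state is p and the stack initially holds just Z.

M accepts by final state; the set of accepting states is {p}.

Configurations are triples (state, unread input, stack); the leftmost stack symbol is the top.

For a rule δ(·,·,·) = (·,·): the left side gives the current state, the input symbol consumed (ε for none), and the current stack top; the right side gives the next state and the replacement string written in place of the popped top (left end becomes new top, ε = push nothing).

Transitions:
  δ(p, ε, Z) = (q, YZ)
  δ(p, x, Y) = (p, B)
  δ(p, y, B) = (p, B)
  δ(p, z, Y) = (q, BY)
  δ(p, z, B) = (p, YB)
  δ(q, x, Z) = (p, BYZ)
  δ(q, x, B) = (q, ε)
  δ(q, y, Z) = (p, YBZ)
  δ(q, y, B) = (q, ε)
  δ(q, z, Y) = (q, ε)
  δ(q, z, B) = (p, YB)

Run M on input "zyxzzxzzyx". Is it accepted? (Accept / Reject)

Reject

(p, zyxzzxzzyx, Z) ⊢ (q, zyxzzxzzyx, YZ) ⊢ (q, yxzzxzzyx, Z) ⊢ (p, xzzxzzyx, YBZ) ⊢ (p, zzxzzyx, BBZ) ⊢ (p, zxzzyx, YBBZ) ⊢ (q, xzzyx, BYBBZ) ⊢ (q, zzyx, YBBZ) ⊢ (q, zyx, BBZ) ⊢ (p, yx, YBBZ)
No transition applies at (p, yx, YBBZ); input not fully consumed.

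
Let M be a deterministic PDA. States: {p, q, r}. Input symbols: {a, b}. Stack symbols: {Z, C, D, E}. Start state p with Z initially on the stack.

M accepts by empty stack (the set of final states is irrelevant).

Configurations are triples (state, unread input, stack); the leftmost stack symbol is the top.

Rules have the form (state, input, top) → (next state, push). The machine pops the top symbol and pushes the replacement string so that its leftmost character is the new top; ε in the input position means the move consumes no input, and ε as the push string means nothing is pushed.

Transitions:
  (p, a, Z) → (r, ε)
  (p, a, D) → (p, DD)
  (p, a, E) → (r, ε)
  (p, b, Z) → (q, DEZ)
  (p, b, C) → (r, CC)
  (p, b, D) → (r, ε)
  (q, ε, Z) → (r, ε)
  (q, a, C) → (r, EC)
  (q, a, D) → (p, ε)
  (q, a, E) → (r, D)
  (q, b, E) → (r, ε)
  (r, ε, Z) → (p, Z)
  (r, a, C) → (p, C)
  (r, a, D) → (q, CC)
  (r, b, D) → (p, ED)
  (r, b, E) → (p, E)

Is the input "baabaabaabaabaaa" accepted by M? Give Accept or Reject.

Accept

(p, baabaabaabaabaaa, Z)
  read b, top Z: go to q, push DEZ → (q, aabaabaabaabaaa, DEZ)
  read a, top D: go to p, push ε → (p, abaabaabaabaaa, EZ)
  read a, top E: go to r, push ε → (r, baabaabaabaaa, Z)
  ε-move, top Z: go to p, push Z → (p, baabaabaabaaa, Z)
  read b, top Z: go to q, push DEZ → (q, aabaabaabaaa, DEZ)
  read a, top D: go to p, push ε → (p, abaabaabaaa, EZ)
  read a, top E: go to r, push ε → (r, baabaabaaa, Z)
  ε-move, top Z: go to p, push Z → (p, baabaabaaa, Z)
  read b, top Z: go to q, push DEZ → (q, aabaabaaa, DEZ)
  read a, top D: go to p, push ε → (p, abaabaaa, EZ)
  read a, top E: go to r, push ε → (r, baabaaa, Z)
  ε-move, top Z: go to p, push Z → (p, baabaaa, Z)
  read b, top Z: go to q, push DEZ → (q, aabaaa, DEZ)
  read a, top D: go to p, push ε → (p, abaaa, EZ)
  read a, top E: go to r, push ε → (r, baaa, Z)
  ε-move, top Z: go to p, push Z → (p, baaa, Z)
  read b, top Z: go to q, push DEZ → (q, aaa, DEZ)
  read a, top D: go to p, push ε → (p, aa, EZ)
  read a, top E: go to r, push ε → (r, a, Z)
  ε-move, top Z: go to p, push Z → (p, a, Z)
  read a, top Z: go to r, push ε → (r, ε, ε)
All input consumed and the stack is empty.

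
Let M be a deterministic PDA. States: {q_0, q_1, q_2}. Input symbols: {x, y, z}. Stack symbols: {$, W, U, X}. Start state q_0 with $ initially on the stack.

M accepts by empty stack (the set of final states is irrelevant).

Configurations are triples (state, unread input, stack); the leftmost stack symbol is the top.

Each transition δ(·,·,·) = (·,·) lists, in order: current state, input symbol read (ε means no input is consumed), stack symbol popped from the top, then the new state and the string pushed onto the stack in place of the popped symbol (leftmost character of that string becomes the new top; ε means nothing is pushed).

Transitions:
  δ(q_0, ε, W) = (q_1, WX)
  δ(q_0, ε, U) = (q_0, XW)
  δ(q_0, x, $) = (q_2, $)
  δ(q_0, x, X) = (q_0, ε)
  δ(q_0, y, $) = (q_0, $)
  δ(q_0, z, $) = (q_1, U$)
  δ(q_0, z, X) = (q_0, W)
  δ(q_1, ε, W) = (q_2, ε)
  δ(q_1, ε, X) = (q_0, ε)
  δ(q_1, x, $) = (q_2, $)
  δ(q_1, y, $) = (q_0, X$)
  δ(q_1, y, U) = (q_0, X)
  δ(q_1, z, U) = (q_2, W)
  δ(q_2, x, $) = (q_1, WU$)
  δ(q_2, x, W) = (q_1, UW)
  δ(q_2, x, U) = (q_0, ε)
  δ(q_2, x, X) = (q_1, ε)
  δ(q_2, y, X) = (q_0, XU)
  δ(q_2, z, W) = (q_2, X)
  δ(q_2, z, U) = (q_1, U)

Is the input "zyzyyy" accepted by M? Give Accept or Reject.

(q_0, zyzyyy, $)
  read z, top $: go to q_1, push U$ → (q_1, yzyyy, U$)
  read y, top U: go to q_0, push X → (q_0, zyyy, X$)
  read z, top X: go to q_0, push W → (q_0, yyy, W$)
  ε-move, top W: go to q_1, push WX → (q_1, yyy, WX$)
  ε-move, top W: go to q_2, push ε → (q_2, yyy, X$)
  read y, top X: go to q_0, push XU → (q_0, yy, XU$)
No transition applies at (q_0, yy, XU$); input not fully consumed.

Reject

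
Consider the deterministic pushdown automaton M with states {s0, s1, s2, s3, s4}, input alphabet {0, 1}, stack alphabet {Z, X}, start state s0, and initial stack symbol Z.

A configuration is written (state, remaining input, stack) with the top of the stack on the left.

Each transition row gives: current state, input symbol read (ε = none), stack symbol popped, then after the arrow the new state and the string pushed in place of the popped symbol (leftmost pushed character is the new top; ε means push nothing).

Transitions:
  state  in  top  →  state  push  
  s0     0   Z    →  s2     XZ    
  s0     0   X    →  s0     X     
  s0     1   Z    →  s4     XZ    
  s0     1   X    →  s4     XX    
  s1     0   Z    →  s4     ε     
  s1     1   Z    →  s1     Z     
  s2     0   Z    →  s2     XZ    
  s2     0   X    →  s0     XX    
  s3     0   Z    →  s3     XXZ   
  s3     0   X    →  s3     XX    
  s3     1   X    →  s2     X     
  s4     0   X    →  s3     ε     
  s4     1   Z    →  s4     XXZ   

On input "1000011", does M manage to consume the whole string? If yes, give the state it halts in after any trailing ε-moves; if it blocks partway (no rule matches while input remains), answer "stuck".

(s0, 1000011, Z)
  read 1, top Z: go to s4, push XZ → (s4, 000011, XZ)
  read 0, top X: go to s3, push ε → (s3, 00011, Z)
  read 0, top Z: go to s3, push XXZ → (s3, 0011, XXZ)
  read 0, top X: go to s3, push XX → (s3, 011, XXXZ)
  read 0, top X: go to s3, push XX → (s3, 11, XXXXZ)
  read 1, top X: go to s2, push X → (s2, 1, XXXXZ)
No transition for (s2, 1, top X); M blocks with input 1 remaining.

stuck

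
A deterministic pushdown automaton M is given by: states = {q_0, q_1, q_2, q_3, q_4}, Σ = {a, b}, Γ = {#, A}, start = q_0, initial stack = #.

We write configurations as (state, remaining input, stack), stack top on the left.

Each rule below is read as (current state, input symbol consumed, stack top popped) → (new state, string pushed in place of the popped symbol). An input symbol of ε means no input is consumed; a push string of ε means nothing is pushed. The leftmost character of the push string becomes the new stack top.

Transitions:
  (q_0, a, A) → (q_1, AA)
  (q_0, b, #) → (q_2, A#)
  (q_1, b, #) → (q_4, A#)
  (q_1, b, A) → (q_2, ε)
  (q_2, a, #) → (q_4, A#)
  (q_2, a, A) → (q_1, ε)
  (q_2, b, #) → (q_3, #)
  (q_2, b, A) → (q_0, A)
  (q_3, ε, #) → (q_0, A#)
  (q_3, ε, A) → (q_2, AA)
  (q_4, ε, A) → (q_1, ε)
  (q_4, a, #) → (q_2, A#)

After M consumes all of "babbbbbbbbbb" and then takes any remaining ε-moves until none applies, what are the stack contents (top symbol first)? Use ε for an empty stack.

#

(q_0, babbbbbbbbbb, #)
  read b, top #: go to q_2, push A# → (q_2, abbbbbbbbbb, A#)
  read a, top A: go to q_1, push ε → (q_1, bbbbbbbbbb, #)
  read b, top #: go to q_4, push A# → (q_4, bbbbbbbbb, A#)
  ε-move, top A: go to q_1, push ε → (q_1, bbbbbbbbb, #)
  read b, top #: go to q_4, push A# → (q_4, bbbbbbbb, A#)
  ε-move, top A: go to q_1, push ε → (q_1, bbbbbbbb, #)
  read b, top #: go to q_4, push A# → (q_4, bbbbbbb, A#)
  ε-move, top A: go to q_1, push ε → (q_1, bbbbbbb, #)
  read b, top #: go to q_4, push A# → (q_4, bbbbbb, A#)
  ε-move, top A: go to q_1, push ε → (q_1, bbbbbb, #)
  read b, top #: go to q_4, push A# → (q_4, bbbbb, A#)
  ε-move, top A: go to q_1, push ε → (q_1, bbbbb, #)
  read b, top #: go to q_4, push A# → (q_4, bbbb, A#)
  ε-move, top A: go to q_1, push ε → (q_1, bbbb, #)
  read b, top #: go to q_4, push A# → (q_4, bbb, A#)
  ε-move, top A: go to q_1, push ε → (q_1, bbb, #)
  read b, top #: go to q_4, push A# → (q_4, bb, A#)
  ε-move, top A: go to q_1, push ε → (q_1, bb, #)
  read b, top #: go to q_4, push A# → (q_4, b, A#)
  ε-move, top A: go to q_1, push ε → (q_1, b, #)
  read b, top #: go to q_4, push A# → (q_4, ε, A#)
  ε-move, top A: go to q_1, push ε → (q_1, ε, #)
All input consumed in state q_1 with stack #.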